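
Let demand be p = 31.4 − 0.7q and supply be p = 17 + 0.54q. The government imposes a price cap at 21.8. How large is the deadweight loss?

Competitive equilibrium: 31.4 − 0.7q = 17 + 0.54q → q* = 11.6129, p* = 23.271.
At the ceiling p = 21.8, quantity supplied = (21.8 − 17)/0.54 = 8.8889.
Willingness to pay at q' = 8.8889: 31.4 − 0.7·8.8889 = 25.1778.
Δq = 11.6129 − 8.8889 = 2.724; wedge = 25.1778 − 21.8 = 3.3778.
The triangle = ½ × 2.724 × 3.3778 = 4.60.

4.60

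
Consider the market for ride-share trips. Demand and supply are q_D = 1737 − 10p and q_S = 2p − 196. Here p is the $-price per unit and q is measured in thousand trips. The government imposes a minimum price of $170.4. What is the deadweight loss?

In inverse form: demand p = 173.7 − 0.1q, supply p = 98 + 0.5q.
Competitive equilibrium: 173.7 − 0.1q = 98 + 0.5q → q* = 126.1667, p* = 161.0833.
At the floor p = 170.4, quantity demanded = (173.7 − 170.4)/0.1 = 33.
Sellers' marginal cost at q' = 33: 98 + 0.5·33 = 114.5.
Δq = 126.1667 − 33 = 93.1667; wedge = 170.4 − 114.5 = 55.9.
The triangle = ½ × 93.1667 × 55.9 = $2604.01 thousand.

$2604.01 thousand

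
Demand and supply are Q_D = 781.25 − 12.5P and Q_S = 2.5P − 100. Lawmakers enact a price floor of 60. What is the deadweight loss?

In inverse form: demand P = 62.5 − 0.08Q, supply P = 40 + 0.4Q.
Competitive equilibrium: 62.5 − 0.08Q = 40 + 0.4Q → Q* = 46.875, P* = 58.75.
At the floor P = 60, quantity demanded = (62.5 − 60)/0.08 = 31.25.
Sellers' marginal cost at Q' = 31.25: 40 + 0.4·31.25 = 52.5.
ΔQ = 46.875 − 31.25 = 15.625; wedge = 60 − 52.5 = 7.5.
Welfare loss = ½ × 15.625 × 7.5 = 58.59.

58.59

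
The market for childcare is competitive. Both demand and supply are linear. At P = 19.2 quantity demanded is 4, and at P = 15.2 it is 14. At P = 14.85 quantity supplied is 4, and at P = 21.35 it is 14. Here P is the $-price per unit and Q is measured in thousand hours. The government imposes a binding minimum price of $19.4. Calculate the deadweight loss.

$11.32 thousand

Demand slope = (15.2 − 19.2)/(14 − 4) = −0.4, so P = 20.8 − 0.4Q.
Supply slope = (21.35 − 14.85)/(14 − 4) = 0.65, so P = 12.25 + 0.65Q.
Competitive equilibrium: 20.8 − 0.4Q = 12.25 + 0.65Q → Q* = 8.1429, P* = 17.5429.
At the floor P = 19.4, quantity demanded = (20.8 − 19.4)/0.4 = 3.5.
Sellers' marginal cost at Q' = 3.5: 12.25 + 0.65·3.5 = 14.525.
ΔQ = 8.1429 − 3.5 = 4.6429; wedge = 19.4 − 14.525 = 4.875.
The triangle = ½ × 4.6429 × 4.875 = $11.32 thousand.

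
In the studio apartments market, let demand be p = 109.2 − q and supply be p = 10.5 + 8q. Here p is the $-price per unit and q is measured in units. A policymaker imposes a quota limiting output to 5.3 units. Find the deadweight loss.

$144.50

Competitive equilibrium: 109.2 − q = 10.5 + 8q → q* = 10.9667, p* = 98.2333.
At q = 5.3: demand price = 109.2 − 1·5.3 = 103.9; supply price = 10.5 + 8·5.3 = 52.9.
Δq = 10.9667 − 5.3 = 5.6667; wedge = 103.9 − 52.9 = 51.
Deadweight loss = ½ × 5.6667 × 51 = $144.50.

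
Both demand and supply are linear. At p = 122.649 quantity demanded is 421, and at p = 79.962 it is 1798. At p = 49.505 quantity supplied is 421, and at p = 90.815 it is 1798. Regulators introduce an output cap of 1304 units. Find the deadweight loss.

Demand slope = (79.962 − 122.649)/(1798 − 421) = −0.031, so p = 135.7 − 0.031q.
Supply slope = (90.815 − 49.505)/(1798 − 421) = 0.03, so p = 36.875 + 0.03q.
Competitive equilibrium: 135.7 − 0.031q = 36.875 + 0.03q → q* = 1620.082, p* = 85.4775.
At q = 1304: demand price = 135.7 − 0.031·1304 = 95.276; supply price = 36.875 + 0.03·1304 = 75.995.
Δq = 1620.082 − 1304 = 316.082; wedge = 95.276 − 75.995 = 19.281.
DWL = ½ × 316.082 × 19.281 = 3047.19.

3047.19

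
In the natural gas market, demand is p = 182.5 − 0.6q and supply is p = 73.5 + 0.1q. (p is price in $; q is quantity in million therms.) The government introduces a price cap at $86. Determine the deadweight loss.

Competitive equilibrium: 182.5 − 0.6q = 73.5 + 0.1q → q* = 155.7143, p* = 89.0714.
At the ceiling p = 86, quantity supplied = (86 − 73.5)/0.1 = 125.
Willingness to pay at q' = 125: 182.5 − 0.6·125 = 107.5.
Δq = 155.7143 − 125 = 30.7143; wedge = 107.5 − 86 = 21.5.
Deadweight loss = ½ × 30.7143 × 21.5 = $330.18 million.

$330.18 million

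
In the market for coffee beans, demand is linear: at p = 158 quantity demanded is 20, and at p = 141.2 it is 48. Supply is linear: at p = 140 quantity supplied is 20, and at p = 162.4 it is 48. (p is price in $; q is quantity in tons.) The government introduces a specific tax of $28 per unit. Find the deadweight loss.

$280

Demand slope = (141.2 − 158)/(48 − 20) = −0.6, so p = 170 − 0.6q.
Supply slope = (162.4 − 140)/(48 − 20) = 0.8, so p = 124 + 0.8q.
Competitive equilibrium: 170 − 0.6q = 124 + 0.8q → q* = 32.8571, p* = 150.2857.
With the tax, the buyer price exceeds the seller price by 28: (170 − 0.6q) − (124 + 0.8q) = 28 → q' = 12.8571.
Δq = 32.8571 − 12.8571 = 20; the wedge equals the tax, 28.
Welfare loss = ½ × 20 × 28 = $280.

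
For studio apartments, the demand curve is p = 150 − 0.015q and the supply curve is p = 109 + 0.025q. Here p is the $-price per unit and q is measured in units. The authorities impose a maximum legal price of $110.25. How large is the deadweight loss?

$19012.50

Competitive equilibrium: 150 − 0.015q = 109 + 0.025q → q* = 1025, p* = 134.625.
At the ceiling p = 110.25, quantity supplied = (110.25 − 109)/0.025 = 50.
Willingness to pay at q' = 50: 150 − 0.015·50 = 149.25.
Δq = 1025 − 50 = 975; wedge = 149.25 − 110.25 = 39.
Welfare loss = ½ × 975 × 39 = $19012.50.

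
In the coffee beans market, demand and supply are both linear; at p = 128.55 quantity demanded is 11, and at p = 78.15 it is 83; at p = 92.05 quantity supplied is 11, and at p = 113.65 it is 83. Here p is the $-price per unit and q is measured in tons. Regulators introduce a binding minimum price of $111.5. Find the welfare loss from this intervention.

Demand slope = (78.15 − 128.55)/(83 − 11) = −0.7, so p = 136.25 − 0.7q.
Supply slope = (113.65 − 92.05)/(83 − 11) = 0.3, so p = 88.75 + 0.3q.
Competitive equilibrium: 136.25 − 0.7q = 88.75 + 0.3q → q* = 47.5, p* = 103.
At the floor p = 111.5, quantity demanded = (136.25 − 111.5)/0.7 = 35.35714.
Sellers' marginal cost at q' = 35.35714: 88.75 + 0.3·35.35714 = 99.35714.
Δq = 47.5 − 35.35714 = 12.14286; wedge = 111.5 − 99.35714 = 12.14286.
Deadweight loss = ½ × 12.14286 × 12.14286 = $73.72.

$73.72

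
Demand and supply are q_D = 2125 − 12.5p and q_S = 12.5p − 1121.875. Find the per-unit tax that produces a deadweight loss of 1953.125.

25

In inverse form: demand p = 170 − 0.08q, supply p = 89.75 + 0.08q.
Competitive equilibrium: 170 − 0.08q = 89.75 + 0.08q → q* = 501.5625, p* = 129.875.
A tax t gives Δq = t/0.16 and wedge t, so DWL = t²/0.32.
t²/0.32 = 1953.125 → t² = 625 → t = 25.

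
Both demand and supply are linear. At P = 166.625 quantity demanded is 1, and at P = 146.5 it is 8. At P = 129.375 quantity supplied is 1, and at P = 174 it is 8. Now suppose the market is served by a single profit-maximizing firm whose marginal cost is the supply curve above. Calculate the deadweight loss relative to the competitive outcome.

Demand slope = (146.5 − 166.625)/(8 − 1) = −2.875, so P = 169.5 − 2.875Q.
Supply slope = (174 − 129.375)/(8 − 1) = 6.375, so P = 123 + 6.375Q.
Competitive equilibrium: 169.5 − 2.875Q = 123 + 6.375Q → Q* = 5.027, P* = 155.0473.
Marginal revenue: MR = 169.5 − 5.75Q. Set MR = MC: 169.5 − 5.75Q = 123 + 6.375Q → Q_m = 3.8351.
Price P_m = 169.5 − 2.875·3.8351 = 158.4741; MC(Q_m) = 123 + 6.375·3.8351 = 147.4488.
Competitive Q* = 5.027, so ΔQ = 1.1919; wedge = 158.4741 − 147.4488 = 11.0253.
Deadweight loss = ½ × 1.1919 × 11.0253 = 6.57.

6.57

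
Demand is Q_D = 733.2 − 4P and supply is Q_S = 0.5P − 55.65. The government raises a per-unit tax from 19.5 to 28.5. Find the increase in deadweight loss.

96

In inverse form: demand P = 183.3 − 0.25Q, supply P = 111.3 + 2Q.
Competitive equilibrium: 183.3 − 0.25Q = 111.3 + 2Q → Q* = 32, P* = 175.3.
For a per-unit tax t: ΔQ = t/2.25, so DWL = ½·t·(t/2.25) = t²/4.5.
At t = 19.5: DWL = 84.5. At t = 28.5: DWL = 180.5.
Increase = 180.5 − 84.5 = 96.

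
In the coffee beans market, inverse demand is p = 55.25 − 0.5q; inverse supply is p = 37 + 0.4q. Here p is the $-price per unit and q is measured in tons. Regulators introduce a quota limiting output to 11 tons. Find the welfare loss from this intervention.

$38.73

Competitive equilibrium: 55.25 − 0.5q = 37 + 0.4q → q* = 20.2778, p* = 45.1111.
At q = 11: demand price = 55.25 − 0.5·11 = 49.75; supply price = 37 + 0.4·11 = 41.4.
Δq = 20.2778 − 11 = 9.2778; wedge = 49.75 − 41.4 = 8.35.
The triangle = ½ × 9.2778 × 8.35 = $38.73.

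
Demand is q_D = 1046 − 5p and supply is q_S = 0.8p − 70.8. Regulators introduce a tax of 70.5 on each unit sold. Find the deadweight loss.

1713.88

In inverse form: demand p = 209.2 − 0.2q, supply p = 88.5 + 1.25q.
Competitive equilibrium: 209.2 − 0.2q = 88.5 + 1.25q → q* = 83.2414, p* = 192.5517.
With the tax, the buyer price exceeds the seller price by 70.5: (209.2 − 0.2q) − (88.5 + 1.25q) = 70.5 → q' = 34.6207.
Δq = 83.2414 − 34.6207 = 48.6207; the wedge equals the tax, 70.5.
The triangle = ½ × 48.6207 × 70.5 = 1713.88.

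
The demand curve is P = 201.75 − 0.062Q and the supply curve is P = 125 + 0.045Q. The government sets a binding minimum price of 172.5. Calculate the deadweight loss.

Competitive equilibrium: 201.75 − 0.062Q = 125 + 0.045Q → Q* = 717.2897, P* = 157.278.
At the floor P = 172.5, quantity demanded = (201.75 − 172.5)/0.062 = 471.7742.
Sellers' marginal cost at Q' = 471.7742: 125 + 0.045·471.7742 = 146.2298.
ΔQ = 717.2897 − 471.7742 = 245.5155; wedge = 172.5 − 146.2298 = 26.2702.
Deadweight loss = ½ × 245.5155 × 26.2702 = 3224.87.

3224.87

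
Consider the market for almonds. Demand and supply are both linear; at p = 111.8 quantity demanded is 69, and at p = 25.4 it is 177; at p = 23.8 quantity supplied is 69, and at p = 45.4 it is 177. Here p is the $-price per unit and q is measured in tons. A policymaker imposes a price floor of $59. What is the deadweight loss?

Demand slope = (25.4 − 111.8)/(177 − 69) = −0.8, so p = 167 − 0.8q.
Supply slope = (45.4 − 23.8)/(177 − 69) = 0.2, so p = 10 + 0.2q.
Competitive equilibrium: 167 − 0.8q = 10 + 0.2q → q* = 157, p* = 41.4.
At the floor p = 59, quantity demanded = (167 − 59)/0.8 = 135.
Sellers' marginal cost at q' = 135: 10 + 0.2·135 = 37.
Δq = 157 − 135 = 22; wedge = 59 − 37 = 22.
Deadweight loss = ½ × 22 × 22 = $242.

$242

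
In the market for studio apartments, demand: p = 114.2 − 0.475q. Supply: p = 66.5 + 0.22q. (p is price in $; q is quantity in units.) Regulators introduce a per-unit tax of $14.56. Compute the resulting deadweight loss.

$152.51

Competitive equilibrium: 114.2 − 0.475q = 66.5 + 0.22q → q* = 68.6331, p* = 81.5993.
With the tax, the buyer price exceeds the seller price by 14.56: (114.2 − 0.475q) − (66.5 + 0.22q) = 14.56 → q' = 47.6835.
Δq = 68.6331 − 47.6835 = 20.9496; the wedge equals the tax, 14.56.
Welfare loss = ½ × 20.9496 × 14.56 = $152.51.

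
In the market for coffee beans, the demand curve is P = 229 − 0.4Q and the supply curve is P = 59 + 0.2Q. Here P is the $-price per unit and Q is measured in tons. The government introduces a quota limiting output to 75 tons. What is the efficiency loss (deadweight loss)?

Competitive equilibrium: 229 − 0.4Q = 59 + 0.2Q → Q* = 283.3333, P* = 115.6667.
At Q = 75: demand price = 229 − 0.4·75 = 199; supply price = 59 + 0.2·75 = 74.
ΔQ = 283.3333 − 75 = 208.3333; wedge = 199 − 74 = 125.
Deadweight loss = ½ × 208.3333 × 125 = $13020.83.

$13020.83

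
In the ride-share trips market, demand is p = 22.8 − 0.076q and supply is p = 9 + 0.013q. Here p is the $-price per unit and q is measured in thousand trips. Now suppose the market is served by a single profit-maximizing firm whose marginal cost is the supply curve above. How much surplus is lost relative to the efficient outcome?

Competitive equilibrium: 22.8 − 0.076q = 9 + 0.013q → q* = 155.05618, p* = 11.01573.
Marginal revenue: MR = 22.8 − 0.152q. Set MR = MC: 22.8 − 0.152q = 9 + 0.013q → q_m = 83.63636.
Price p_m = 22.8 − 0.076·83.63636 = 16.44364; MC(q_m) = 9 + 0.013·83.63636 = 10.08727.
Competitive q* = 155.05618, so Δq = 71.41982; wedge = 16.44364 − 10.08727 = 6.35637.
The triangle = ½ × 71.41982 × 6.35637 = $226.99 thousand.

$226.99 thousand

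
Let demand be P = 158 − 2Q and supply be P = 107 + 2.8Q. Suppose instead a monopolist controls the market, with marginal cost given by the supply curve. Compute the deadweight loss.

Competitive equilibrium: 158 − 2Q = 107 + 2.8Q → Q* = 10.625, P* = 136.75.
Marginal revenue: MR = 158 − 4Q. Set MR = MC: 158 − 4Q = 107 + 2.8Q → Q_m = 7.5.
Price P_m = 158 − 2·7.5 = 143; MC(Q_m) = 107 + 2.8·7.5 = 128.
Competitive Q* = 10.625, so ΔQ = 3.125; wedge = 143 − 128 = 15.
Deadweight loss = ½ × 3.125 × 15 = 23.44.

23.44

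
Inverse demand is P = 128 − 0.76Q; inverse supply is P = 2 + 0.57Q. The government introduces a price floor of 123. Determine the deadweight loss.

Competitive equilibrium: 128 − 0.76Q = 2 + 0.57Q → Q* = 94.7368, P* = 56.
At the floor P = 123, quantity demanded = (128 − 123)/0.76 = 6.5789.
Sellers' marginal cost at Q' = 6.5789: 2 + 0.57·6.5789 = 5.75.
ΔQ = 94.7368 − 6.5789 = 88.1579; wedge = 123 − 5.75 = 117.25.
The triangle = ½ × 88.1579 × 117.25 = 5168.26.

5168.26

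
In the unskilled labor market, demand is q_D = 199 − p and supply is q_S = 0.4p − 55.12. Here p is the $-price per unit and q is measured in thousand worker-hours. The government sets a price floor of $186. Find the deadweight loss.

$35.21 thousand

In inverse form: demand p = 199 − q, supply p = 137.8 + 2.5q.
Competitive equilibrium: 199 − q = 137.8 + 2.5q → q* = 17.4857, p* = 181.5143.
At the floor p = 186, quantity demanded = (199 − 186)/1 = 13.
Sellers' marginal cost at q' = 13: 137.8 + 2.5·13 = 170.3.
Δq = 17.4857 − 13 = 4.4857; wedge = 186 − 170.3 = 15.7.
DWL = ½ × 4.4857 × 15.7 = $35.21 thousand.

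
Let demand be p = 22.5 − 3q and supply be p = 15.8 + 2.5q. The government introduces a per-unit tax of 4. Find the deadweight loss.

Competitive equilibrium: 22.5 − 3q = 15.8 + 2.5q → q* = 1.2182, p* = 18.8455.
With the tax, the buyer price exceeds the seller price by 4: (22.5 − 3q) − (15.8 + 2.5q) = 4 → q' = 0.4909.
Δq = 1.2182 − 0.4909 = 0.7273; the wedge equals the tax, 4.
Deadweight loss = ½ × 0.7273 × 4 = 1.45.

1.45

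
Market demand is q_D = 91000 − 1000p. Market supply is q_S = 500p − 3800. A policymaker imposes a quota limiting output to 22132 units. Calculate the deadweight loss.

48189.336

In inverse form: demand p = 91 − 0.001q, supply p = 7.6 + 0.002q.
Competitive equilibrium: 91 − 0.001q = 7.6 + 0.002q → q* = 27800, p* = 63.2.
At q = 22132: demand price = 91 − 0.001·22132 = 68.868; supply price = 7.6 + 0.002·22132 = 51.864.
Δq = 27800 − 22132 = 5668; wedge = 68.868 − 51.864 = 17.004.
Deadweight loss = ½ × 5668 × 17.004 = 48189.336.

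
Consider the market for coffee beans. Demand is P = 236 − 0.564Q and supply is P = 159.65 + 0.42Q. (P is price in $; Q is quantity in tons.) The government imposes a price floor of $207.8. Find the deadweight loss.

$374.55

Competitive equilibrium: 236 − 0.564Q = 159.65 + 0.42Q → Q* = 77.5915, P* = 192.2384.
At the floor P = 207.8, quantity demanded = (236 − 207.8)/0.564 = 50.
Sellers' marginal cost at Q' = 50: 159.65 + 0.42·50 = 180.65.
ΔQ = 77.5915 − 50 = 27.5915; wedge = 207.8 − 180.65 = 27.15.
The triangle = ½ × 27.5915 × 27.15 = $374.55.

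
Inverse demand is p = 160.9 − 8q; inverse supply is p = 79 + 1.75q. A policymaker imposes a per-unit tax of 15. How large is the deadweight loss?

11.54

Competitive equilibrium: 160.9 − 8q = 79 + 1.75q → q* = 8.4, p* = 93.7.
With the tax, the buyer price exceeds the seller price by 15: (160.9 − 8q) − (79 + 1.75q) = 15 → q' = 6.8615.
Δq = 8.4 − 6.8615 = 1.5385; the wedge equals the tax, 15.
DWL = ½ × 1.5385 × 15 = 11.54.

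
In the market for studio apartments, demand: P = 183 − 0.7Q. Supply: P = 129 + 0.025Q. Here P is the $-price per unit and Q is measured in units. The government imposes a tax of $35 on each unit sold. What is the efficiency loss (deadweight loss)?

Competitive equilibrium: 183 − 0.7Q = 129 + 0.025Q → Q* = 74.4828, P* = 130.8621.
With the tax, the buyer price exceeds the seller price by 35: (183 − 0.7Q) − (129 + 0.025Q) = 35 → Q' = 26.2069.
ΔQ = 74.4828 − 26.2069 = 48.2759; the wedge equals the tax, 35.
Deadweight loss = ½ × 48.2759 × 35 = $844.83.

$844.83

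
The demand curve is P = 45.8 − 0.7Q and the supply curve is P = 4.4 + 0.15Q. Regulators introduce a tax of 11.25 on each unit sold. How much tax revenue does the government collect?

399.04

Competitive equilibrium: 45.8 − 0.7Q = 4.4 + 0.15Q → Q* = 48.7059, P* = 11.7059.
With the tax, the buyer price exceeds the seller price by 11.25: (45.8 − 0.7Q) − (4.4 + 0.15Q) = 11.25 → Q' = 35.4706.
Tax revenue = 11.25 × 35.4706 = 399.04.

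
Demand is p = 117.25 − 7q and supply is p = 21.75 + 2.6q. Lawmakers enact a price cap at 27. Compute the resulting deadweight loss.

Competitive equilibrium: 117.25 − 7q = 21.75 + 2.6q → q* = 9.9479, p* = 47.6146.
At the ceiling p = 27, quantity supplied = (27 − 21.75)/2.6 = 2.0192.
Willingness to pay at q' = 2.0192: 117.25 − 7·2.0192 = 103.1156.
Δq = 9.9479 − 2.0192 = 7.9287; wedge = 103.1156 − 27 = 76.1156.
DWL = ½ × 7.9287 × 76.1156 = 301.75.

301.75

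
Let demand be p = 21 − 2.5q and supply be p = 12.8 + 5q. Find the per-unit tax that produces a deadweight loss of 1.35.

4.5

Competitive equilibrium: 21 − 2.5q = 12.8 + 5q → q* = 1.0933, p* = 18.2667.
A tax t gives Δq = t/7.5 and wedge t, so DWL = t²/15.
t²/15 = 1.35 → t² = 20.25 → t = 4.5.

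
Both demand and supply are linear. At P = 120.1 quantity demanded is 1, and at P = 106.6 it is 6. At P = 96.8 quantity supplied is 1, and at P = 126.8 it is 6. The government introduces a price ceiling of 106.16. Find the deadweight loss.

5.44

Demand slope = (106.6 − 120.1)/(6 − 1) = −2.7, so P = 122.8 − 2.7Q.
Supply slope = (126.8 − 96.8)/(6 − 1) = 6, so P = 90.8 + 6Q.
Competitive equilibrium: 122.8 − 2.7Q = 90.8 + 6Q → Q* = 3.6782, P* = 112.869.
At the ceiling P = 106.16, quantity supplied = (106.16 − 90.8)/6 = 2.56.
Willingness to pay at Q' = 2.56: 122.8 − 2.7·2.56 = 115.888.
ΔQ = 3.6782 − 2.56 = 1.1182; wedge = 115.888 − 106.16 = 9.728.
Welfare loss = ½ × 1.1182 × 9.728 = 5.44.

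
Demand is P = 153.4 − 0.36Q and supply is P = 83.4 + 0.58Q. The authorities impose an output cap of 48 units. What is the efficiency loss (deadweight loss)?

Competitive equilibrium: 153.4 − 0.36Q = 83.4 + 0.58Q → Q* = 74.4681, P* = 126.5915.
At Q = 48: demand price = 153.4 − 0.36·48 = 136.12; supply price = 83.4 + 0.58·48 = 111.24.
ΔQ = 74.4681 − 48 = 26.4681; wedge = 136.12 − 111.24 = 24.88.
DWL = ½ × 26.4681 × 24.88 = 329.26.

329.26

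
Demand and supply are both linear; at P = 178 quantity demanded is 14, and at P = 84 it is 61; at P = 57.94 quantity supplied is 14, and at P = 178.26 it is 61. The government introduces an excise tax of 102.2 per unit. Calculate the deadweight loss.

1145.27

Demand slope = (84 − 178)/(61 − 14) = −2, so P = 206 − 2Q.
Supply slope = (178.26 − 57.94)/(61 − 14) = 2.56, so P = 22.1 + 2.56Q.
Competitive equilibrium: 206 − 2Q = 22.1 + 2.56Q → Q* = 40.32895, P* = 125.34211.
With the tax, the buyer price exceeds the seller price by 102.2: (206 − 2Q) − (22.1 + 2.56Q) = 102.2 → Q' = 17.91667.
ΔQ = 40.32895 − 17.91667 = 22.41228; the wedge equals the tax, 102.2.
DWL = ½ × 22.41228 × 102.2 = 1145.27.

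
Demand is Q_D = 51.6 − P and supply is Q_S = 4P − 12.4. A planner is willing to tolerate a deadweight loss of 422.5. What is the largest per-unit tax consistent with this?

32.5

In inverse form: demand P = 51.6 − Q, supply P = 3.1 + 0.25Q.
Competitive equilibrium: 51.6 − Q = 3.1 + 0.25Q → Q* = 38.8, P* = 12.8.
A tax t gives ΔQ = t/1.25 and wedge t, so DWL = t²/2.5.
t²/2.5 = 422.5 → t² = 1056.25 → t = 32.5.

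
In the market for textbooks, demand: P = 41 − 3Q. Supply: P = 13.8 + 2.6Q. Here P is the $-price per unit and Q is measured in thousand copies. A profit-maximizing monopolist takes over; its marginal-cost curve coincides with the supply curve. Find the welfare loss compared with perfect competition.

$8.04 thousand

Competitive equilibrium: 41 − 3Q = 13.8 + 2.6Q → Q* = 4.8571, P* = 26.4286.
Marginal revenue: MR = 41 − 6Q. Set MR = MC: 41 − 6Q = 13.8 + 2.6Q → Q_m = 3.1628.
Price P_m = 41 − 3·3.1628 = 31.5116; MC(Q_m) = 13.8 + 2.6·3.1628 = 22.0233.
Competitive Q* = 4.8571, so ΔQ = 1.6943; wedge = 31.5116 − 22.0233 = 9.4883.
Deadweight loss = ½ × 1.6943 × 9.4883 = $8.04 thousand.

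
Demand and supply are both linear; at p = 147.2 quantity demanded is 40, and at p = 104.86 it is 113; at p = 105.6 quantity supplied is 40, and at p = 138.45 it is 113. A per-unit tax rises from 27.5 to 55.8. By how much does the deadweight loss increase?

1144.36

Demand slope = (104.86 − 147.2)/(113 − 40) = −0.58, so p = 170.4 − 0.58q.
Supply slope = (138.45 − 105.6)/(113 − 40) = 0.45, so p = 87.6 + 0.45q.
Competitive equilibrium: 170.4 − 0.58q = 87.6 + 0.45q → q* = 80.3883, p* = 123.7748.
For a per-unit tax t: Δq = t/1.03, so DWL = ½·t·(t/1.03) = t²/2.06.
At t = 27.5: DWL = 367.112. At t = 55.8: DWL = 1511.476.
Increase = 1511.476 − 367.112 = 1144.36.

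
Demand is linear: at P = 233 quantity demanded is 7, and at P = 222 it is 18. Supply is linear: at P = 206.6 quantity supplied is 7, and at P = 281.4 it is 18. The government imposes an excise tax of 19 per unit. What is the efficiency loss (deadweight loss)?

Demand slope = (222 − 233)/(18 − 7) = −1, so P = 240 − Q.
Supply slope = (281.4 − 206.6)/(18 − 7) = 6.8, so P = 159 + 6.8Q.
Competitive equilibrium: 240 − Q = 159 + 6.8Q → Q* = 10.3846, P* = 229.6154.
With the tax, the buyer price exceeds the seller price by 19: (240 − Q) − (159 + 6.8Q) = 19 → Q' = 7.9487.
ΔQ = 10.3846 − 7.9487 = 2.4359; the wedge equals the tax, 19.
DWL = ½ × 2.4359 × 19 = 23.14.

23.14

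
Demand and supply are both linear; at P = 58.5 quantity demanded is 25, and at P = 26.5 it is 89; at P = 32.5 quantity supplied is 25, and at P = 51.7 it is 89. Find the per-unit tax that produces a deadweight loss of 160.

16

Demand slope = (26.5 − 58.5)/(89 − 25) = −0.5, so P = 71 − 0.5Q.
Supply slope = (51.7 − 32.5)/(89 − 25) = 0.3, so P = 25 + 0.3Q.
Competitive equilibrium: 71 − 0.5Q = 25 + 0.3Q → Q* = 57.5, P* = 42.25.
A tax t gives ΔQ = t/0.8 and wedge t, so DWL = t²/1.6.
t²/1.6 = 160 → t² = 256 → t = 16.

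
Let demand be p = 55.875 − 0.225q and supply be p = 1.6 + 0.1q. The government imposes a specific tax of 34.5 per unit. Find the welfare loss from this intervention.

1831.15

Competitive equilibrium: 55.875 − 0.225q = 1.6 + 0.1q → q* = 167, p* = 18.3.
With the tax, the buyer price exceeds the seller price by 34.5: (55.875 − 0.225q) − (1.6 + 0.1q) = 34.5 → q' = 60.8462.
Δq = 167 − 60.8462 = 106.1538; the wedge equals the tax, 34.5.
The triangle = ½ × 106.1538 × 34.5 = 1831.15.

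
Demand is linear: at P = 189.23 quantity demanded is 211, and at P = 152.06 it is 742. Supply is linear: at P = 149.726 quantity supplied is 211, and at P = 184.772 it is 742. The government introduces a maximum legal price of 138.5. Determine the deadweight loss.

Demand slope = (152.06 − 189.23)/(742 − 211) = −0.07, so P = 204 − 0.07Q.
Supply slope = (184.772 − 149.726)/(742 − 211) = 0.066, so P = 135.8 + 0.066Q.
Competitive equilibrium: 204 − 0.07Q = 135.8 + 0.066Q → Q* = 501.47059, P* = 168.89706.
At the ceiling P = 138.5, quantity supplied = (138.5 − 135.8)/0.066 = 40.90909.
Willingness to pay at Q' = 40.90909: 204 − 0.07·40.90909 = 201.13636.
ΔQ = 501.47059 − 40.90909 = 460.5615; wedge = 201.13636 − 138.5 = 62.63636.
Deadweight loss = ½ × 460.5615 × 62.63636 = 14423.95.

14423.95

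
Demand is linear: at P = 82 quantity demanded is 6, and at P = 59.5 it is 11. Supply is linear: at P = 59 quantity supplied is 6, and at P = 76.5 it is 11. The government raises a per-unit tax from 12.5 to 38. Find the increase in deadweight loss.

Demand slope = (59.5 − 82)/(11 − 6) = −4.5, so P = 109 − 4.5Q.
Supply slope = (76.5 − 59)/(11 − 6) = 3.5, so P = 38 + 3.5Q.
Competitive equilibrium: 109 − 4.5Q = 38 + 3.5Q → Q* = 8.875, P* = 69.0625.
For a per-unit tax t: ΔQ = t/8, so DWL = ½·t·(t/8) = t²/16.
At t = 12.5: DWL = 9.766. At t = 38: DWL = 90.25.
Increase = 90.25 − 9.766 = 80.48.

80.48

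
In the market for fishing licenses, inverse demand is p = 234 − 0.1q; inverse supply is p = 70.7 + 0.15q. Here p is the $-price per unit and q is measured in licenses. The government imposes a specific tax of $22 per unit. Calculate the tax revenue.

Competitive equilibrium: 234 − 0.1q = 70.7 + 0.15q → q* = 653.2, p* = 168.68.
With the tax, the buyer price exceeds the seller price by 22: (234 − 0.1q) − (70.7 + 0.15q) = 22 → q' = 565.2.
Tax revenue = 22 × 565.2 = $12434.40.

$12434.40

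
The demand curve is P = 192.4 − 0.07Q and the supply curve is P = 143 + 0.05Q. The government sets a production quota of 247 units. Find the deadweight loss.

Competitive equilibrium: 192.4 − 0.07Q = 143 + 0.05Q → Q* = 411.6667, P* = 163.5833.
At Q = 247: demand price = 192.4 − 0.07·247 = 175.11; supply price = 143 + 0.05·247 = 155.35.
ΔQ = 411.6667 − 247 = 164.6667; wedge = 175.11 − 155.35 = 19.76.
Deadweight loss = ½ × 164.6667 × 19.76 = 1626.91.

1626.91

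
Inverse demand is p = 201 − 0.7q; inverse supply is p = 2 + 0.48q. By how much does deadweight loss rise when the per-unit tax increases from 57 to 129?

Competitive equilibrium: 201 − 0.7q = 2 + 0.48q → q* = 168.6441, p* = 82.9492.
For a per-unit tax t: Δq = t/1.18, so DWL = ½·t·(t/1.18) = t²/2.36.
At t = 57: DWL = 1376.695. At t = 129: DWL = 7051.271.
Increase = 7051.271 − 1376.695 = 5674.58.

5674.58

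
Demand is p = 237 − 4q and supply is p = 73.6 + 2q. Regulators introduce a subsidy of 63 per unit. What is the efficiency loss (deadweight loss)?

330.75

Competitive equilibrium: 237 − 4q = 73.6 + 2q → q* = 27.2333, p* = 128.0667.
The subsidy lowers effective supply by 63: p = 10.6 + 2q.
New quantity: 237 − 4q = 10.6 + 2q → q' = 37.7333.
Overproduction Δq = 37.7333 − 27.2333 = 10.5; wedge = subsidy = 63.
DWL = ½ × 10.5 × 63 = 330.75.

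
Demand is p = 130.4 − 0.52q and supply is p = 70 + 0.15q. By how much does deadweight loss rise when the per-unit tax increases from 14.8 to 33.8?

Competitive equilibrium: 130.4 − 0.52q = 70 + 0.15q → q* = 90.1493, p* = 83.5224.
For a per-unit tax t: Δq = t/0.67, so DWL = ½·t·(t/0.67) = t²/1.34.
At t = 14.8: DWL = 163.463. At t = 33.8: DWL = 852.567.
Increase = 852.567 − 163.463 = 689.10.

689.10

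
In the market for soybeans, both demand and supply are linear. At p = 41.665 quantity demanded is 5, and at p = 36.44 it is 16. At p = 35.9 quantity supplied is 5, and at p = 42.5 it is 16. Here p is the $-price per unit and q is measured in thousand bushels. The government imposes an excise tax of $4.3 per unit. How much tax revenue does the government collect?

Demand slope = (36.44 − 41.665)/(16 − 5) = −0.475, so p = 44.04 − 0.475q.
Supply slope = (42.5 − 35.9)/(16 − 5) = 0.6, so p = 32.9 + 0.6q.
Competitive equilibrium: 44.04 − 0.475q = 32.9 + 0.6q → q* = 10.3628, p* = 39.1177.
With the tax, the buyer price exceeds the seller price by 4.3: (44.04 − 0.475q) − (32.9 + 0.6q) = 4.3 → q' = 6.3628.
Tax revenue = 4.3 × 6.3628 = $27.36 thousand.

$27.36 thousand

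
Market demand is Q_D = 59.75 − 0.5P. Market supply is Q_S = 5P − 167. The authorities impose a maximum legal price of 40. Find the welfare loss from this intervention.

41.42

In inverse form: demand P = 119.5 − 2Q, supply P = 33.4 + 0.2Q.
Competitive equilibrium: 119.5 − 2Q = 33.4 + 0.2Q → Q* = 39.1364, P* = 41.2273.
At the ceiling P = 40, quantity supplied = (40 − 33.4)/0.2 = 33.
Willingness to pay at Q' = 33: 119.5 − 2·33 = 53.5.
ΔQ = 39.1364 − 33 = 6.1364; wedge = 53.5 − 40 = 13.5.
Deadweight loss = ½ × 6.1364 × 13.5 = 41.42.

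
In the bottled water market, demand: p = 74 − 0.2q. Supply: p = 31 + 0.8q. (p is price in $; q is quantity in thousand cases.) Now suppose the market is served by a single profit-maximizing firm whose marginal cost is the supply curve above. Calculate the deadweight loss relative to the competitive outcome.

Competitive equilibrium: 74 − 0.2q = 31 + 0.8q → q* = 43, p* = 65.4.
Marginal revenue: MR = 74 − 0.4q. Set MR = MC: 74 − 0.4q = 31 + 0.8q → q_m = 35.8333.
Price p_m = 74 − 0.2·35.8333 = 66.8333; MC(q_m) = 31 + 0.8·35.8333 = 59.6666.
Competitive q* = 43, so Δq = 7.1667; wedge = 66.8333 − 59.6666 = 7.1667.
The triangle = ½ × 7.1667 × 7.1667 = $25.68 thousand.

$25.68 thousand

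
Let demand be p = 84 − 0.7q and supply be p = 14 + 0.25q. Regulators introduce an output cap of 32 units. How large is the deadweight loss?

825.35

Competitive equilibrium: 84 − 0.7q = 14 + 0.25q → q* = 73.6842, p* = 32.4211.
At q = 32: demand price = 84 − 0.7·32 = 61.6; supply price = 14 + 0.25·32 = 22.
Δq = 73.6842 − 32 = 41.6842; wedge = 61.6 − 22 = 39.6.
Deadweight loss = ½ × 41.6842 × 39.6 = 825.35.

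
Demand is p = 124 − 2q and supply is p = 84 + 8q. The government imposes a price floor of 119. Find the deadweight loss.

11.25

Competitive equilibrium: 124 − 2q = 84 + 8q → q* = 4, p* = 116.
At the floor p = 119, quantity demanded = (124 − 119)/2 = 2.5.
Sellers' marginal cost at q' = 2.5: 84 + 8·2.5 = 104.
Δq = 4 − 2.5 = 1.5; wedge = 119 − 104 = 15.
The triangle = ½ × 1.5 × 15 = 11.25.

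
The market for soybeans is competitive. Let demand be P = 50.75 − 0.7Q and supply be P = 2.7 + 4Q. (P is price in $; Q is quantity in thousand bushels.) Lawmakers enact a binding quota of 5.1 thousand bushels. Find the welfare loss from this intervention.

Competitive equilibrium: 50.75 − 0.7Q = 2.7 + 4Q → Q* = 10.2234, P* = 43.5936.
At Q = 5.1: demand price = 50.75 − 0.7·5.1 = 47.18; supply price = 2.7 + 4·5.1 = 23.1.
ΔQ = 10.2234 − 5.1 = 5.1234; wedge = 47.18 − 23.1 = 24.08.
The triangle = ½ × 5.1234 × 24.08 = $61.69 thousand.

$61.69 thousand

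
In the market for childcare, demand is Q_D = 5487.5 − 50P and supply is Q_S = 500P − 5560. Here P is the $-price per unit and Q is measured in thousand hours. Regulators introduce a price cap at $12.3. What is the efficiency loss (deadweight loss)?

In inverse form: demand P = 109.75 − 0.02Q, supply P = 11.12 + 0.002Q.
Competitive equilibrium: 109.75 − 0.02Q = 11.12 + 0.002Q → Q* = 4483.1818, P* = 20.0864.
At the ceiling P = 12.3, quantity supplied = (12.3 − 11.12)/0.002 = 590.
Willingness to pay at Q' = 590: 109.75 − 0.02·590 = 97.95.
ΔQ = 4483.1818 − 590 = 3893.1818; wedge = 97.95 − 12.3 = 85.65.
DWL = ½ × 3893.1818 × 85.65 = $166725.51 thousand.

$166725.51 thousand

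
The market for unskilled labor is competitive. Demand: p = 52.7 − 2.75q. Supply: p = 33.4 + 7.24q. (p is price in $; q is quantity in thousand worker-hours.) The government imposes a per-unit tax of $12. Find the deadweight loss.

Competitive equilibrium: 52.7 − 2.75q = 33.4 + 7.24q → q* = 1.9319, p* = 47.3872.
With the tax, the buyer price exceeds the seller price by 12: (52.7 − 2.75q) − (33.4 + 7.24q) = 12 → q' = 0.7307.
Δq = 1.9319 − 0.7307 = 1.2012; the wedge equals the tax, 12.
The triangle = ½ × 1.2012 × 12 = $7.21 thousand.

$7.21 thousand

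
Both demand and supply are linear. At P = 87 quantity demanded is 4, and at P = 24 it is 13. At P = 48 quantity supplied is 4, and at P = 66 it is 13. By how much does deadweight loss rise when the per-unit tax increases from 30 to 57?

130.50

Demand slope = (24 − 87)/(13 − 4) = −7, so P = 115 − 7Q.
Supply slope = (66 − 48)/(13 − 4) = 2, so P = 40 + 2Q.
Competitive equilibrium: 115 − 7Q = 40 + 2Q → Q* = 8.3333, P* = 56.6667.
For a per-unit tax t: ΔQ = t/9, so DWL = ½·t·(t/9) = t²/18.
At t = 30: DWL = 50. At t = 57: DWL = 180.5.
Increase = 180.5 − 50 = 130.50.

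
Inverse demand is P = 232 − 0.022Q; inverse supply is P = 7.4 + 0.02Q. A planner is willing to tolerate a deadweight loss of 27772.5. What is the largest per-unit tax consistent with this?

Competitive equilibrium: 232 − 0.022Q = 7.4 + 0.02Q → Q* = 5347.619, P* = 114.3524.
A tax t gives ΔQ = t/0.042 and wedge t, so DWL = t²/0.084.
t²/0.084 = 27772.5 → t² = 2332.89 → t = 48.3.

48.3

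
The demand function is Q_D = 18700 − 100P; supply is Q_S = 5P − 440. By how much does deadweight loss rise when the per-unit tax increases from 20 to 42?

In inverse form: demand P = 187 − 0.01Q, supply P = 88 + 0.2Q.
Competitive equilibrium: 187 − 0.01Q = 88 + 0.2Q → Q* = 471.4286, P* = 182.2857.
For a per-unit tax t: ΔQ = t/0.21, so DWL = ½·t·(t/0.21) = t²/0.42.
At t = 20: DWL = 952.381. At t = 42: DWL = 4200.
Increase = 4200 − 952.381 = 3247.62.

3247.62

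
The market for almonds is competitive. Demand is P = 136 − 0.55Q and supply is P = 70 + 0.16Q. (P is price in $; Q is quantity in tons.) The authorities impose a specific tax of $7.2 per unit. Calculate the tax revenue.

$596.28

Competitive equilibrium: 136 − 0.55Q = 70 + 0.16Q → Q* = 92.9577, P* = 84.8732.
With the tax, the buyer price exceeds the seller price by 7.2: (136 − 0.55Q) − (70 + 0.16Q) = 7.2 → Q' = 82.8169.
Tax revenue = 7.2 × 82.8169 = $596.28.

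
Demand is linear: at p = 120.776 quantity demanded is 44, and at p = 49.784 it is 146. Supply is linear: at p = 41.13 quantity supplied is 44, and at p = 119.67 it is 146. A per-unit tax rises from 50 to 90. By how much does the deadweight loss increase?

Demand slope = (49.784 − 120.776)/(146 − 44) = −0.696, so p = 151.4 − 0.696q.
Supply slope = (119.67 − 41.13)/(146 − 44) = 0.77, so p = 7.25 + 0.77q.
Competitive equilibrium: 151.4 − 0.696q = 7.25 + 0.77q → q* = 98.3288, p* = 82.9632.
For a per-unit tax t: Δq = t/1.466, so DWL = ½·t·(t/1.466) = t²/2.932.
At t = 50: DWL = 852.66. At t = 90: DWL = 2762.619.
Increase = 2762.619 − 852.66 = 1909.96.

1909.96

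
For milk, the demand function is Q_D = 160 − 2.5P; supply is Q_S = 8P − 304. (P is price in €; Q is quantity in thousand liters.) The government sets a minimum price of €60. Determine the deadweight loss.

€410.06 thousand

In inverse form: demand P = 64 − 0.4Q, supply P = 38 + 0.125Q.
Competitive equilibrium: 64 − 0.4Q = 38 + 0.125Q → Q* = 49.5238, P* = 44.1905.
At the floor P = 60, quantity demanded = (64 − 60)/0.4 = 10.
Sellers' marginal cost at Q' = 10: 38 + 0.125·10 = 39.25.
ΔQ = 49.5238 − 10 = 39.5238; wedge = 60 − 39.25 = 20.75.
The triangle = ½ × 39.5238 × 20.75 = €410.06 thousand.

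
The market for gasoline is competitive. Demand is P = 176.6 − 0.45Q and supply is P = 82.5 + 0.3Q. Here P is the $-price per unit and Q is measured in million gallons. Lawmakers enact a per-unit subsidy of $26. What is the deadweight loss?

Competitive equilibrium: 176.6 − 0.45Q = 82.5 + 0.3Q → Q* = 125.4667, P* = 120.14.
The subsidy lowers effective supply by 26: P = 56.5 + 0.3Q.
New quantity: 176.6 − 0.45Q = 56.5 + 0.3Q → Q' = 160.1333.
Overproduction ΔQ = 160.1333 − 125.4667 = 34.6666; wedge = subsidy = 26.
Deadweight loss = ½ × 34.6666 × 26 = $450.67 million.

$450.67 million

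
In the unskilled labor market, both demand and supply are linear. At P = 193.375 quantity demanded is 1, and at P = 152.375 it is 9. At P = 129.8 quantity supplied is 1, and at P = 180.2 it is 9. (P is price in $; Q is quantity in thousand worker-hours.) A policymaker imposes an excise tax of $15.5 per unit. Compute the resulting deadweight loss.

$10.51 thousand

Demand slope = (152.375 − 193.375)/(9 − 1) = −5.125, so P = 198.5 − 5.125Q.
Supply slope = (180.2 − 129.8)/(9 − 1) = 6.3, so P = 123.5 + 6.3Q.
Competitive equilibrium: 198.5 − 5.125Q = 123.5 + 6.3Q → Q* = 6.5646, P* = 164.8567.
With the tax, the buyer price exceeds the seller price by 15.5: (198.5 − 5.125Q) − (123.5 + 6.3Q) = 15.5 → Q' = 5.2079.
ΔQ = 6.5646 − 5.2079 = 1.3567; the wedge equals the tax, 15.5.
Deadweight loss = ½ × 1.3567 × 15.5 = $10.51 thousand.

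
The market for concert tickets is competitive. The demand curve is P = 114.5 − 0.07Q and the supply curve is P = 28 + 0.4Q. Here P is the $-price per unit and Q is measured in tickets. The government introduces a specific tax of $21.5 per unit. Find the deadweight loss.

Competitive equilibrium: 114.5 − 0.07Q = 28 + 0.4Q → Q* = 184.0426, P* = 101.617.
With the tax, the buyer price exceeds the seller price by 21.5: (114.5 − 0.07Q) − (28 + 0.4Q) = 21.5 → Q' = 138.2979.
ΔQ = 184.0426 − 138.2979 = 45.7447; the wedge equals the tax, 21.5.
DWL = ½ × 45.7447 × 21.5 = $491.76.

$491.76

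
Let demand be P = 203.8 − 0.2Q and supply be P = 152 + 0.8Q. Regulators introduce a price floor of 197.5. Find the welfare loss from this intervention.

206.045

Competitive equilibrium: 203.8 − 0.2Q = 152 + 0.8Q → Q* = 51.8, P* = 193.44.
At the floor P = 197.5, quantity demanded = (203.8 − 197.5)/0.2 = 31.5.
Sellers' marginal cost at Q' = 31.5: 152 + 0.8·31.5 = 177.2.
ΔQ = 51.8 − 31.5 = 20.3; wedge = 197.5 − 177.2 = 20.3.
Deadweight loss = ½ × 20.3 × 20.3 = 206.045.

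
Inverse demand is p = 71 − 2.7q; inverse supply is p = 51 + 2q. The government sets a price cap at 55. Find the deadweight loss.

Competitive equilibrium: 71 − 2.7q = 51 + 2q → q* = 4.2553, p* = 59.5106.
At the ceiling p = 55, quantity supplied = (55 − 51)/2 = 2.
Willingness to pay at q' = 2: 71 − 2.7·2 = 65.6.
Δq = 4.2553 − 2 = 2.2553; wedge = 65.6 − 55 = 10.6.
The triangle = ½ × 2.2553 × 10.6 = 11.95.

11.95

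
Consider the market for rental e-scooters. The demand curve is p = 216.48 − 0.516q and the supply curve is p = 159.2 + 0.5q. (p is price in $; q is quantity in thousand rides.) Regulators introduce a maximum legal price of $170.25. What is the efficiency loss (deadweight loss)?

$596.89 thousand

Competitive equilibrium: 216.48 − 0.516q = 159.2 + 0.5q → q* = 56.378, p* = 187.389.
At the ceiling p = 170.25, quantity supplied = (170.25 − 159.2)/0.5 = 22.1.
Willingness to pay at q' = 22.1: 216.48 − 0.516·22.1 = 205.0764.
Δq = 56.378 − 22.1 = 34.278; wedge = 205.0764 − 170.25 = 34.8264.
Welfare loss = ½ × 34.278 × 34.8264 = $596.89 thousand.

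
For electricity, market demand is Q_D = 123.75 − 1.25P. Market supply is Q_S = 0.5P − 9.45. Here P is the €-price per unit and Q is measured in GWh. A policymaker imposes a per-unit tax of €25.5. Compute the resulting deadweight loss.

€116.12

In inverse form: demand P = 99 − 0.8Q, supply P = 18.9 + 2Q.
Competitive equilibrium: 99 − 0.8Q = 18.9 + 2Q → Q* = 28.6071, P* = 76.1143.
With the tax, the buyer price exceeds the seller price by 25.5: (99 − 0.8Q) − (18.9 + 2Q) = 25.5 → Q' = 19.5.
ΔQ = 28.6071 − 19.5 = 9.1071; the wedge equals the tax, 25.5.
Welfare loss = ½ × 9.1071 × 25.5 = €116.12.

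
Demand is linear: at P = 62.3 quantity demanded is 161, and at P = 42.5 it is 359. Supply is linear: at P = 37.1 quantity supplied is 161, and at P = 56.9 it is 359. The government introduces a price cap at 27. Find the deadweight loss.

5152.90

Demand slope = (42.5 − 62.3)/(359 − 161) = −0.1, so P = 78.4 − 0.1Q.
Supply slope = (56.9 − 37.1)/(359 − 161) = 0.1, so P = 21 + 0.1Q.
Competitive equilibrium: 78.4 − 0.1Q = 21 + 0.1Q → Q* = 287, P* = 49.7.
At the ceiling P = 27, quantity supplied = (27 − 21)/0.1 = 60.
Willingness to pay at Q' = 60: 78.4 − 0.1·60 = 72.4.
ΔQ = 287 − 60 = 227; wedge = 72.4 − 27 = 45.4.
Deadweight loss = ½ × 227 × 45.4 = 5152.90.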